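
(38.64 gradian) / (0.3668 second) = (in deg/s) 94.81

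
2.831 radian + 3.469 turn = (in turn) 3.92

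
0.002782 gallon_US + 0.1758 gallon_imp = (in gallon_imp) 0.1781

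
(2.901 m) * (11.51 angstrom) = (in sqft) 3.594e-08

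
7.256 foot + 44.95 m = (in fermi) 4.716e+16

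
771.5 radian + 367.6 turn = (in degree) 1.765e+05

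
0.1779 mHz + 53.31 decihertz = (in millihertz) 5331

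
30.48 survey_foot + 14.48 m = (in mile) 0.01477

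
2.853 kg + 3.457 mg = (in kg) 2.853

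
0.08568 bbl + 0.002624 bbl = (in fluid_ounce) 474.7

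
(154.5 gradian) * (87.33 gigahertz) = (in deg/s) 1.214e+13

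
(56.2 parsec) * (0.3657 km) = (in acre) 1.567e+17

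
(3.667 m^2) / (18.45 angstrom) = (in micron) 1.988e+15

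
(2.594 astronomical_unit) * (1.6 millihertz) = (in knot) 1.207e+09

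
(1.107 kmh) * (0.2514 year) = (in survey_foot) 7.998e+06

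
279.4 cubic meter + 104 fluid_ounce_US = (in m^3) 279.4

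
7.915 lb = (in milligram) 3.59e+06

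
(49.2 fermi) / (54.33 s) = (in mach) 2.66e-18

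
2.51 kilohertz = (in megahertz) 0.00251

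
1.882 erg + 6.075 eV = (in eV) 1.175e+12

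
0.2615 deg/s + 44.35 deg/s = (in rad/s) 0.7786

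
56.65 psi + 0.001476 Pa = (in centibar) 390.6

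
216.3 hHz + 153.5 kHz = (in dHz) 1.751e+06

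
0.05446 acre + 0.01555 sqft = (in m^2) 220.4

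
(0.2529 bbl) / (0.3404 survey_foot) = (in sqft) 4.171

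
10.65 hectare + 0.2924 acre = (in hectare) 10.77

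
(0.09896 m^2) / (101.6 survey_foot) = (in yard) 0.003495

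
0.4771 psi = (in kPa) 3.289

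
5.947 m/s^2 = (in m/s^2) 5.947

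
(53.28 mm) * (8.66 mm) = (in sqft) 0.004967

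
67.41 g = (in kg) 0.06741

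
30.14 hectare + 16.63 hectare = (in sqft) 5.034e+06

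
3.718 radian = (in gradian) 236.7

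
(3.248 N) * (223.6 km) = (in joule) 7.263e+05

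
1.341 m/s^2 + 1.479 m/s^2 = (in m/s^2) 2.82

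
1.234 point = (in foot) 0.001428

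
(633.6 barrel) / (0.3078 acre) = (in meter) 0.08087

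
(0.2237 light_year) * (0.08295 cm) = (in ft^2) 1.89e+13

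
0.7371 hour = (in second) 2654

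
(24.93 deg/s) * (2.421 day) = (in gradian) 5.794e+06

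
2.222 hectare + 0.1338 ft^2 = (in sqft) 2.392e+05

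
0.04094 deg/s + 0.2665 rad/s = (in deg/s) 15.31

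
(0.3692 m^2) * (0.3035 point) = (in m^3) 3.953e-05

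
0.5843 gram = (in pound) 0.001288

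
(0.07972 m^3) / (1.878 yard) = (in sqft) 0.4997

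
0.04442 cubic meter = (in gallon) 11.73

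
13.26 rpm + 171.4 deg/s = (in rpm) 41.83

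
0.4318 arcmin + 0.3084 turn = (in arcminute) 6662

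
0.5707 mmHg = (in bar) 0.0007609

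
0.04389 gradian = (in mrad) 0.6894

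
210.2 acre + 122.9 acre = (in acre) 333.1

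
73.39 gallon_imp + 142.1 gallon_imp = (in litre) 979.6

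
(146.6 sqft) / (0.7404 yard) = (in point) 5.702e+04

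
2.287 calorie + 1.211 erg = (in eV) 5.972e+19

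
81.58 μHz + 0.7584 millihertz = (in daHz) 8.4e-05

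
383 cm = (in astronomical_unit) 2.56e-11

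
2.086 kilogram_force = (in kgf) 2.086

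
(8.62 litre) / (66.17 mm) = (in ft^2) 1.402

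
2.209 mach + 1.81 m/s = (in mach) 2.214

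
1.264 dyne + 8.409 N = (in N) 8.409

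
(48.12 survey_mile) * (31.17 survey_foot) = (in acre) 181.8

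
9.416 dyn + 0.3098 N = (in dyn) 3.099e+04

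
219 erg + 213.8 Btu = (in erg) 2.256e+12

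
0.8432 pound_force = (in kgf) 0.3825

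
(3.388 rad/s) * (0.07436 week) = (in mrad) 1.524e+08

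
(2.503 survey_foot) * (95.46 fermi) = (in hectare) 7.283e-18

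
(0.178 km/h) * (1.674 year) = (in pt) 7.399e+09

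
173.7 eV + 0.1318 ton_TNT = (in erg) 5.515e+15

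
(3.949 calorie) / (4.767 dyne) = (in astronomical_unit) 2.317e-06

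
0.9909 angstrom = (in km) 9.909e-14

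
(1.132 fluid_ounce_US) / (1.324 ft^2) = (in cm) 0.02722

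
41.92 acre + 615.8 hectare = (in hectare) 632.8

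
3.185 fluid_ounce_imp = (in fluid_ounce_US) 3.06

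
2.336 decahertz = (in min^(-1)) 1402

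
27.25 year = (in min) 1.432e+07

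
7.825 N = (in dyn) 7.825e+05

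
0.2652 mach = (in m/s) 90.3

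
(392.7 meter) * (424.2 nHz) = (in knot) 0.0003238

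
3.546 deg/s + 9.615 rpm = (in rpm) 10.21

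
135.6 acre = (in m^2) 5.488e+05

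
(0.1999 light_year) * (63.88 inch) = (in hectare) 3.069e+11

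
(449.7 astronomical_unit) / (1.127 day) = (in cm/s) 6.909e+10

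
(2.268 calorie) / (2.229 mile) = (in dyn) 264.5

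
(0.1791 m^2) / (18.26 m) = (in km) 9.808e-06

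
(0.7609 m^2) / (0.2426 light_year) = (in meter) 3.315e-16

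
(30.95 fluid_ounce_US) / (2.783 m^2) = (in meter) 0.0003289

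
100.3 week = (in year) 1.924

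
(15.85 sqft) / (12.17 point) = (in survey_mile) 0.2131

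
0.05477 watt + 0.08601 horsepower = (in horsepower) 0.08608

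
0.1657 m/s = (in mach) 0.0004866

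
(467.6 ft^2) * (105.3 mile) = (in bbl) 4.63e+07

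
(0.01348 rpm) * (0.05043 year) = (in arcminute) 7.718e+06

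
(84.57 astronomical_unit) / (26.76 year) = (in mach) 44.03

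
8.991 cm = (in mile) 5.587e-05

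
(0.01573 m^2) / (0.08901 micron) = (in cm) 1.767e+07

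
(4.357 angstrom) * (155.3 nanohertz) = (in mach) 1.987e-19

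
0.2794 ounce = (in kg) 0.007921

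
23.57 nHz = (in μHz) 0.02357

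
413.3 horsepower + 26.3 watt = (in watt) 3.082e+05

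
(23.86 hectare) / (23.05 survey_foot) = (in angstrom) 3.396e+14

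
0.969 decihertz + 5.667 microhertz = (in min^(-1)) 5.814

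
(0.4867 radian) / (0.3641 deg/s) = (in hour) 0.02127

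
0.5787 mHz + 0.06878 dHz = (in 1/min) 0.4474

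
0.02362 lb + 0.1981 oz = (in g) 16.33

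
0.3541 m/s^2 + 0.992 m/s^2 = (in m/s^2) 1.346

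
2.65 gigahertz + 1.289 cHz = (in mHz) 2.65e+12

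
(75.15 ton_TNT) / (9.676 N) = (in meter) 3.25e+10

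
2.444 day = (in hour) 58.66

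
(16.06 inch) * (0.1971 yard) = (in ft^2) 0.7914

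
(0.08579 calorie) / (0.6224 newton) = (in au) 3.855e-12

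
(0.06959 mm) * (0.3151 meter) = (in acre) 5.418e-09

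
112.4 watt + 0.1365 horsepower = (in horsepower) 0.2872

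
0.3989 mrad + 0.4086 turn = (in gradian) 163.5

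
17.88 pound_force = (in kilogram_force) 8.11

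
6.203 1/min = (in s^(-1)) 0.1034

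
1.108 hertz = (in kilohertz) 0.001108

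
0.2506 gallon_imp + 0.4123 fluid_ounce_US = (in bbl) 0.007242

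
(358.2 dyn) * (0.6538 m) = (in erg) 2.342e+04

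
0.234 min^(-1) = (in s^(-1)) 0.0039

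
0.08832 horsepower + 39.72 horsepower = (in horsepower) 39.81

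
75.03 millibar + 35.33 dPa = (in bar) 0.07507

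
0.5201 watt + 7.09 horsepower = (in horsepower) 7.091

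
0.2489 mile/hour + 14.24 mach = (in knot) 9425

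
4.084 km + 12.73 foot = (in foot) 1.341e+04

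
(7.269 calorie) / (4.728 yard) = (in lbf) 1.581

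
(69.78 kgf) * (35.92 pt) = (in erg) 8.671e+07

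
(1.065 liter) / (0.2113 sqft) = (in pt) 153.8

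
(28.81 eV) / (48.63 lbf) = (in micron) 2.134e-14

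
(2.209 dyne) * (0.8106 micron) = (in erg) 0.0001791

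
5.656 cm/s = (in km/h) 0.2036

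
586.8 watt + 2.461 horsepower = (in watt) 2422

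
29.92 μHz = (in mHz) 0.02992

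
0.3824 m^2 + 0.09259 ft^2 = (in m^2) 0.391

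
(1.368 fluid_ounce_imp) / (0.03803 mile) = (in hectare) 6.351e-11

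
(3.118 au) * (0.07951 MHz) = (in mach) 1.089e+14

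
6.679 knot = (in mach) 0.01009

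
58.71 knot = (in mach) 0.0887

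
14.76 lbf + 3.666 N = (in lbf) 15.58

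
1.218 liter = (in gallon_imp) 0.2679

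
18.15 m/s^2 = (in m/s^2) 18.15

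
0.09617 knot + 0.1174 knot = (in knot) 0.2136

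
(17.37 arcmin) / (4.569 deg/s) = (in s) 0.06336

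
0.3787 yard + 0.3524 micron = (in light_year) 3.66e-17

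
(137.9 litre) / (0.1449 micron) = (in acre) 235.2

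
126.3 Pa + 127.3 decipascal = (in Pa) 139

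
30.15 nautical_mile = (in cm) 5.584e+06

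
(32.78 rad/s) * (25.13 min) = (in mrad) 4.943e+07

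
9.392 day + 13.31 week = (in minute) 1.477e+05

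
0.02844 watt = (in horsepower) 3.814e-05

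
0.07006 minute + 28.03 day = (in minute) 4.036e+04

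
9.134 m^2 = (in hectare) 0.0009134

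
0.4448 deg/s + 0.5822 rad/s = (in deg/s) 33.8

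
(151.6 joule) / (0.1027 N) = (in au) 9.867e-09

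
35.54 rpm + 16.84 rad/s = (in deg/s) 1178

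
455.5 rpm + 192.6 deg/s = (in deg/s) 2926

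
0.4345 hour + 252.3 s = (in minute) 30.27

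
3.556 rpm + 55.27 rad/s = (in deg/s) 3188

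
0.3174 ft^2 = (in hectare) 2.949e-06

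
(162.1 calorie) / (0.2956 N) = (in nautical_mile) 1.239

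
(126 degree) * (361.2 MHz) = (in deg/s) 4.551e+10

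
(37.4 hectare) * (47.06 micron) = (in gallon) 4650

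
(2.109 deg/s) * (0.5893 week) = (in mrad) 1.312e+07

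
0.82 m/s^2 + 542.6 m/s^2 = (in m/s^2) 543.4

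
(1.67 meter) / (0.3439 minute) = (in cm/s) 8.093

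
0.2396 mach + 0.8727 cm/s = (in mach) 0.2396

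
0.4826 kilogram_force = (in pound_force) 1.064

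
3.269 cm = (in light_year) 3.455e-18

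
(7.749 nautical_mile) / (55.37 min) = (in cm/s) 432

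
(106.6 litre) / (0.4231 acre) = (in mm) 0.06226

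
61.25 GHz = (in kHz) 6.125e+07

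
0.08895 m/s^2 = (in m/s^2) 0.08895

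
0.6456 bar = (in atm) 0.6372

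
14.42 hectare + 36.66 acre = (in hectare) 29.26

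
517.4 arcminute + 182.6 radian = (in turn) 29.09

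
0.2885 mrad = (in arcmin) 0.9918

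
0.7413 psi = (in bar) 0.05111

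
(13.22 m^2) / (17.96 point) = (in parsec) 6.762e-14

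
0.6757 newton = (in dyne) 6.757e+04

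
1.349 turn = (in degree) 485.6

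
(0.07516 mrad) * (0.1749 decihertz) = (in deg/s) 7.532e-05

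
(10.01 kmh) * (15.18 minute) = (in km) 2.533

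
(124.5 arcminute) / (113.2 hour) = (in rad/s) 8.887e-08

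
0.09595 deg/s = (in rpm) 0.01599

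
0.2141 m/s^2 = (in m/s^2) 0.2141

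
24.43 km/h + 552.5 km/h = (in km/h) 576.9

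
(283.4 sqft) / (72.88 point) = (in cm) 1.024e+05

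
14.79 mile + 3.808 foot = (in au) 1.591e-07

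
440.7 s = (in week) 0.0007287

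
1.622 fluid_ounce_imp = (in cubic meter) 4.609e-05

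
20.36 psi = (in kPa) 140.4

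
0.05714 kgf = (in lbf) 0.126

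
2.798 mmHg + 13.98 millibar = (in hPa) 17.71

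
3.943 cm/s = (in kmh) 0.1419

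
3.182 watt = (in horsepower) 0.004267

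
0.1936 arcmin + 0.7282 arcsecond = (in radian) 5.985e-05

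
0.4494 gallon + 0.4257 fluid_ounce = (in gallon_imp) 0.377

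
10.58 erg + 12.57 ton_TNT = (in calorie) 1.257e+10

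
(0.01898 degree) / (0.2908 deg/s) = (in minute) 0.001088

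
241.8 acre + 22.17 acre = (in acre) 264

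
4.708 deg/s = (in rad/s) 0.08217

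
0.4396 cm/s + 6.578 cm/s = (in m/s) 0.07018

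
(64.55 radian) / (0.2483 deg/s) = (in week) 0.02463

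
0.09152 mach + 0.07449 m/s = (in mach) 0.09174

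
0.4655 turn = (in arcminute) 1.005e+04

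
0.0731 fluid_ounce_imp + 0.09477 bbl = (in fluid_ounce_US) 509.6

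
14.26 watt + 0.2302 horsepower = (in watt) 185.9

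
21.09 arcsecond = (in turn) 1.627e-05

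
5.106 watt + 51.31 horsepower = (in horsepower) 51.32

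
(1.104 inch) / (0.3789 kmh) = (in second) 0.2664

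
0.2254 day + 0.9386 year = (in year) 0.9392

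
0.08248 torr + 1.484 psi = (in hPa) 102.4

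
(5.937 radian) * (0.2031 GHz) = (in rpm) 1.151e+10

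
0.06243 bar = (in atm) 0.06161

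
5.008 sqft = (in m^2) 0.4653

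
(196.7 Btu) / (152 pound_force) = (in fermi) 3.069e+17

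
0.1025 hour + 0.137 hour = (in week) 0.001426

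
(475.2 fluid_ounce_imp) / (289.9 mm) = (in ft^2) 0.5013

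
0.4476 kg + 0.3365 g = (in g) 447.9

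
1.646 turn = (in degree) 592.6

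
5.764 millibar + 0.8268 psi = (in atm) 0.06195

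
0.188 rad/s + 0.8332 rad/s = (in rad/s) 1.021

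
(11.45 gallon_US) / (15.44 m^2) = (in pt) 7.957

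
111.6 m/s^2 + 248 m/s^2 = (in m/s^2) 359.6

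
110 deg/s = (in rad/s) 1.92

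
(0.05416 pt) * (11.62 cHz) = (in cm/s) 0.000222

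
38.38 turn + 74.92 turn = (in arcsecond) 1.468e+08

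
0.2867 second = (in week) 4.74e-07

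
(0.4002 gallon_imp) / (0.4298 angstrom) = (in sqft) 4.556e+08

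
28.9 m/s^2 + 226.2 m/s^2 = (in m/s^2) 255.1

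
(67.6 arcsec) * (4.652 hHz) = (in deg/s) 8.735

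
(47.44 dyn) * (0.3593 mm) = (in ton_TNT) 4.074e-17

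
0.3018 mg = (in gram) 0.0003018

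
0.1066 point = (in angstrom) 3.761e+05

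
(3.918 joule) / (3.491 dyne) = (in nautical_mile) 60.6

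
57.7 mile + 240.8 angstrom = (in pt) 2.632e+08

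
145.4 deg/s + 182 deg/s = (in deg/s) 327.4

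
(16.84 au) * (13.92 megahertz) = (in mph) 7.844e+19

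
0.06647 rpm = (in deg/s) 0.3988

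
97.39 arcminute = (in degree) 1.623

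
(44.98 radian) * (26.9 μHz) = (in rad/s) 0.00121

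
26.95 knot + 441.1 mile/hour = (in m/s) 211.1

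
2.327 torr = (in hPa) 3.102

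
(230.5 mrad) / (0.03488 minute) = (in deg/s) 6.311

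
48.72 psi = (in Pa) 3.359e+05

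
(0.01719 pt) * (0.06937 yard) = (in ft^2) 4.141e-06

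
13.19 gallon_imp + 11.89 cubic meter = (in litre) 1.195e+04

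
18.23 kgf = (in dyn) 1.788e+07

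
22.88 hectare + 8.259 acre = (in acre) 64.8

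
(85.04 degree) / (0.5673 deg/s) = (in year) 4.753e-06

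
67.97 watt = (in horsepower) 0.09115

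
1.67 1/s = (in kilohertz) 0.00167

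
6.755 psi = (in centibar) 46.57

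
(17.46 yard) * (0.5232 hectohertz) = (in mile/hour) 1869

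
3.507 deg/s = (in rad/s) 0.06121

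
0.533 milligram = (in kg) 5.33e-07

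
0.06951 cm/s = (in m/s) 0.0006951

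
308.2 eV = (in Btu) 4.68e-20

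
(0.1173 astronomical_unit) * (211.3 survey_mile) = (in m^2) 5.967e+15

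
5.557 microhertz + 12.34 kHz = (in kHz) 12.34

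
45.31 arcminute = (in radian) 0.01318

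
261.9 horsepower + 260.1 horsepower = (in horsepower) 522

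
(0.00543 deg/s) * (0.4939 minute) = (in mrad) 2.808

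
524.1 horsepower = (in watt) 3.908e+05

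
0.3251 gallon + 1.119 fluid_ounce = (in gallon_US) 0.3338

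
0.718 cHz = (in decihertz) 0.0718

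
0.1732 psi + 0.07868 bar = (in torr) 67.97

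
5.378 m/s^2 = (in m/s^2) 5.378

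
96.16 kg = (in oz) 3392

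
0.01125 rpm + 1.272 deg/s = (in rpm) 0.2233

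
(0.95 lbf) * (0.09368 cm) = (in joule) 0.003959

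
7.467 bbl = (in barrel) 7.467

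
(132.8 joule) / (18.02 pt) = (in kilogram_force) 2130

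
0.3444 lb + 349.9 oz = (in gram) 1.008e+04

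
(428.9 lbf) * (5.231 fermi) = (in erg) 9.98e-05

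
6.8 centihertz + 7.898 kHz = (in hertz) 7898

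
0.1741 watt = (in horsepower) 0.0002335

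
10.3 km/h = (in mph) 6.4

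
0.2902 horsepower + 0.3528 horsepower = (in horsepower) 0.643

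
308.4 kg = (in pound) 679.9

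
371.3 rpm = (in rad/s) 38.88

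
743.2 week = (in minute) 7.491e+06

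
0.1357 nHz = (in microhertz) 0.0001357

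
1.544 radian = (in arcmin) 5308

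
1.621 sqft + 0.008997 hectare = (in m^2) 90.12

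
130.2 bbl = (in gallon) 5468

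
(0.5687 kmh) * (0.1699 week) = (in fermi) 1.623e+19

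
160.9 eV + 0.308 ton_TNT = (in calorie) 3.08e+08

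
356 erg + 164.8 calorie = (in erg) 6.895e+09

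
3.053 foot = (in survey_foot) 3.053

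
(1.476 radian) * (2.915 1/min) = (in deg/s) 4.109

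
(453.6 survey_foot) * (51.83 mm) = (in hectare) 0.0007166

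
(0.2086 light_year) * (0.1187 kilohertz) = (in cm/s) 2.343e+19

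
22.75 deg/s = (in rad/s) 0.3971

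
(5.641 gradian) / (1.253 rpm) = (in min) 0.01125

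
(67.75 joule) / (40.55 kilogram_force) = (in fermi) 1.704e+14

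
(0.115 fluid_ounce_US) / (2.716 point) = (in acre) 8.771e-07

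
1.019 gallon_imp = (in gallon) 1.224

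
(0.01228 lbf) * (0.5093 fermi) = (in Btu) 2.637e-20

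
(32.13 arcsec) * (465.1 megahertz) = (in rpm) 6.918e+05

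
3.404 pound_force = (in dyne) 1.514e+06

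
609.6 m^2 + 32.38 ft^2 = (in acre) 0.1514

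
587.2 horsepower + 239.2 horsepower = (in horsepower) 826.4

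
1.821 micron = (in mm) 0.001821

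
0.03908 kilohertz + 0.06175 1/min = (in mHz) 3.908e+04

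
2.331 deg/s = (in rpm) 0.3885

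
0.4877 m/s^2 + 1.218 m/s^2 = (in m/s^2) 1.706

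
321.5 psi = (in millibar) 2.217e+04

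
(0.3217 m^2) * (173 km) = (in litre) 5.565e+07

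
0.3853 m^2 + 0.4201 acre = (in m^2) 1700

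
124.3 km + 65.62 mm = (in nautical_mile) 67.12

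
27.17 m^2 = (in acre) 0.006714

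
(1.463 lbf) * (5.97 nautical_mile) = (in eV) 4.491e+23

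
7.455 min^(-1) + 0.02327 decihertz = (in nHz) 1.266e+08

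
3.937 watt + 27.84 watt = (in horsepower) 0.04261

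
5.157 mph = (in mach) 0.006771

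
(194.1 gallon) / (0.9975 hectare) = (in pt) 0.2088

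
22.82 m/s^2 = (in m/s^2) 22.82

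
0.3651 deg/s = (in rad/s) 0.006372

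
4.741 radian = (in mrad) 4741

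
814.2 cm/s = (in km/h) 29.31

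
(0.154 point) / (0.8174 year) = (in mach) 6.19e-15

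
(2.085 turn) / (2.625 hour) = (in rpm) 0.01324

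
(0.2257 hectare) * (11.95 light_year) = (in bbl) 1.605e+21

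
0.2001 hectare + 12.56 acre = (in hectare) 5.283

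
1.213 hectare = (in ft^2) 1.306e+05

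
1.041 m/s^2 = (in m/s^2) 1.041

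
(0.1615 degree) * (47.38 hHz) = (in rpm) 127.5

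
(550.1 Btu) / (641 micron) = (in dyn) 9.054e+13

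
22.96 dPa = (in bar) 2.296e-05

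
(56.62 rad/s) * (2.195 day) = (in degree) 6.152e+08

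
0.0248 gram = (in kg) 2.48e-05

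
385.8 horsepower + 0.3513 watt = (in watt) 2.877e+05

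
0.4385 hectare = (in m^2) 4385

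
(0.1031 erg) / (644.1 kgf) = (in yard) 1.785e-12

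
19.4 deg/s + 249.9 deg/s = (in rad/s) 4.7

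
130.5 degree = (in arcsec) 4.698e+05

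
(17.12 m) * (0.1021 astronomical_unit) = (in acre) 6.462e+07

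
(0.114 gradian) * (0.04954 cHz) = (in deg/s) 5.083e-05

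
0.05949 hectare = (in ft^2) 6403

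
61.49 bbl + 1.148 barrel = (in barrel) 62.64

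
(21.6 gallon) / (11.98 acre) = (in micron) 1.687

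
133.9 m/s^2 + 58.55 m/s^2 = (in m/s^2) 192.4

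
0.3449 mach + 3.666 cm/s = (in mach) 0.345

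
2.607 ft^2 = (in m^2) 0.2422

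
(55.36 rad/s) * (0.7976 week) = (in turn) 4.25e+06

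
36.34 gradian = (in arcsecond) 1.177e+05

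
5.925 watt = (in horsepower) 0.007946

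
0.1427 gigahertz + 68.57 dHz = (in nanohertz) 1.427e+17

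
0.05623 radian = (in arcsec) 1.16e+04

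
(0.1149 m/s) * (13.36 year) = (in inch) 1.906e+09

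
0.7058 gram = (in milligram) 705.8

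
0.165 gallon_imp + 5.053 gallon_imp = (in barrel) 0.1492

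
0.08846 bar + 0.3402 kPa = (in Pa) 9186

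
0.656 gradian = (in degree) 0.5904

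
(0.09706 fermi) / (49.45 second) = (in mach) 5.764e-21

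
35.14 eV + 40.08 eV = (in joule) 1.205e-17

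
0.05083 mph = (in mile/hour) 0.05083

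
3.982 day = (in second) 3.44e+05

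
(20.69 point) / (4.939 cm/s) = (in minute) 0.002463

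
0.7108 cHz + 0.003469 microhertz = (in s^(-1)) 0.007108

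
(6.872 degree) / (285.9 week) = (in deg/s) 3.974e-08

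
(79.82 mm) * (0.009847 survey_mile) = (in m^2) 1.265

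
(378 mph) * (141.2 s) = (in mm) 2.386e+07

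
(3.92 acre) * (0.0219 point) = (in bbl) 0.7709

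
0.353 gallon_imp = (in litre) 1.605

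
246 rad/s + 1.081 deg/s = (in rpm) 2349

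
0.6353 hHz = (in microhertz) 6.353e+07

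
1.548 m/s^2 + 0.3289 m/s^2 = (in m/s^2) 1.877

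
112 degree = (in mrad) 1955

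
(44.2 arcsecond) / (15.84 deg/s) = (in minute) 1.292e-05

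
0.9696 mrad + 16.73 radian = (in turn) 2.663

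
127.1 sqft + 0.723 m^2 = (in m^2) 12.53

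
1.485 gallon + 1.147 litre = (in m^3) 0.006768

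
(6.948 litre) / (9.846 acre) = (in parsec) 5.651e-24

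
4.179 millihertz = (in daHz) 0.0004179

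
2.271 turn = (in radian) 14.27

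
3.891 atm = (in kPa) 394.3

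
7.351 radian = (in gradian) 468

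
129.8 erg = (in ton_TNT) 3.102e-15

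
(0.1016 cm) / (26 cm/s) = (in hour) 1.085e-06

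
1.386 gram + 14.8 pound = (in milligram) 6.715e+06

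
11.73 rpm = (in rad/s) 1.228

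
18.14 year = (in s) 5.721e+08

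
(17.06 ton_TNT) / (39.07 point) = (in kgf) 5.281e+11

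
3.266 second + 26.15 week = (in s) 1.582e+07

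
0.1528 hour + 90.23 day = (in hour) 2166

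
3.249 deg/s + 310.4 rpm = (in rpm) 310.9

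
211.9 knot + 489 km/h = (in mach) 0.7191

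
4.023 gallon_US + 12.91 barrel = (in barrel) 13.01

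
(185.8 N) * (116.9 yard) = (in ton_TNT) 4.747e-06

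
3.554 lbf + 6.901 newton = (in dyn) 2.271e+06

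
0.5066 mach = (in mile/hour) 385.9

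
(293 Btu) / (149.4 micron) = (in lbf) 4.652e+08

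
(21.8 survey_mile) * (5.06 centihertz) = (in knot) 3451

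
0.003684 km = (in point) 1.044e+04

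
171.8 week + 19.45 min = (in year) 3.295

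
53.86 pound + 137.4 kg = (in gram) 1.618e+05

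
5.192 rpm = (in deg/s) 31.15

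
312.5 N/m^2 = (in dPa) 3125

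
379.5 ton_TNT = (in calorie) 3.795e+11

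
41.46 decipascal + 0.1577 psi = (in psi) 0.1583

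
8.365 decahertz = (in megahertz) 8.365e-05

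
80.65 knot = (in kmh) 149.4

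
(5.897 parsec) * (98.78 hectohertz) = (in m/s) 1.797e+21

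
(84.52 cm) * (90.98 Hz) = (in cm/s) 7690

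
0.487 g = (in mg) 487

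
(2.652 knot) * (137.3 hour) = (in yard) 7.375e+05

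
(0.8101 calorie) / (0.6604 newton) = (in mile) 0.003189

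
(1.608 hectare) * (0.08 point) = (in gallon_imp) 99.82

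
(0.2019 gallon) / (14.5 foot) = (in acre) 4.273e-08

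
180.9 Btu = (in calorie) 4.562e+04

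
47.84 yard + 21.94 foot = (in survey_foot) 165.5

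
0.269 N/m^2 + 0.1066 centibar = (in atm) 0.001055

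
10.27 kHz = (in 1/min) 6.162e+05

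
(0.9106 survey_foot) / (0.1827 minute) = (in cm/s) 2.532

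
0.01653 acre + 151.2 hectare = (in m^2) 1.512e+06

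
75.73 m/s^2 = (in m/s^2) 75.73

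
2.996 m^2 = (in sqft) 32.25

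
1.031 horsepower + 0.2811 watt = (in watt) 769.1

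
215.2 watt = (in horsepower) 0.2886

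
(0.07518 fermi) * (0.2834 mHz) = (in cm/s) 2.131e-18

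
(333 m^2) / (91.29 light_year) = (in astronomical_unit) 2.577e-27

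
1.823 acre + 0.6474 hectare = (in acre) 3.423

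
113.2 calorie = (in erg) 4.736e+09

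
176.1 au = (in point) 7.468e+16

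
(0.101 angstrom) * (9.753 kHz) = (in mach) 2.893e-10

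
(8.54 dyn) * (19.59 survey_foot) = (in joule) 0.0005099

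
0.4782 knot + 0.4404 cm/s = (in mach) 0.0007354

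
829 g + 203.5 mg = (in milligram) 8.292e+05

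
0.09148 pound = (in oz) 1.464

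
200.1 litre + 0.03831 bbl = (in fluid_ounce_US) 6972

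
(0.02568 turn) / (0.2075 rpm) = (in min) 0.1238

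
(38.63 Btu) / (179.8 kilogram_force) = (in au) 1.545e-10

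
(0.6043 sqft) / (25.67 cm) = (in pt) 619.9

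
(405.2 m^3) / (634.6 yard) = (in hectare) 6.983e-05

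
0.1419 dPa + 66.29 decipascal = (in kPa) 0.006643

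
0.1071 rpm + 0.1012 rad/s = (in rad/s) 0.1124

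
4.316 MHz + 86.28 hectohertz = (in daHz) 4.325e+05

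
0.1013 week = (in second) 6.127e+04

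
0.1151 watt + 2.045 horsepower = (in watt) 1525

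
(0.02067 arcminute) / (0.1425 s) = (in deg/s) 0.002418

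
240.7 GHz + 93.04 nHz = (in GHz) 240.7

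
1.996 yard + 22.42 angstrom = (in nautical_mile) 0.0009855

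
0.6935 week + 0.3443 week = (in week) 1.038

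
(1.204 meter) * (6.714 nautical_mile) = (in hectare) 1.497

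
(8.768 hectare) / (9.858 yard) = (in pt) 2.757e+07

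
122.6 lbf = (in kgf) 55.61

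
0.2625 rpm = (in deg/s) 1.575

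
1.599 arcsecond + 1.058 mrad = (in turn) 0.0001696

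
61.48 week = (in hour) 1.033e+04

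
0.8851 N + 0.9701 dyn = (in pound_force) 0.199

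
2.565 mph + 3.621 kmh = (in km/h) 7.749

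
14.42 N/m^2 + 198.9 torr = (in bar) 0.2653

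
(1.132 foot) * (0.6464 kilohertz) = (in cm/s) 2.23e+04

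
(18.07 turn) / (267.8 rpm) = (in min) 0.06748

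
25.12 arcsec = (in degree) 0.006978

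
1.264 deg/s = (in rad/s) 0.02206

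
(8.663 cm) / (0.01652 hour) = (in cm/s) 0.1457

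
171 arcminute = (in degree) 2.85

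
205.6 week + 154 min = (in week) 205.6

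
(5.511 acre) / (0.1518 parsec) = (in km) 4.761e-15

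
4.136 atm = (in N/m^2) 4.191e+05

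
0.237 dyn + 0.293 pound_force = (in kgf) 0.1329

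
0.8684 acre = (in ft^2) 3.783e+04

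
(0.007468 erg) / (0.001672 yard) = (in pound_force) 1.098e-07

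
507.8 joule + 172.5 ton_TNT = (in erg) 7.217e+18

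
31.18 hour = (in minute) 1871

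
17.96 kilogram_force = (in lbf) 39.6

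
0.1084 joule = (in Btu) 0.0001027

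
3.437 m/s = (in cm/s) 343.7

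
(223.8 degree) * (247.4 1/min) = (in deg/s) 922.8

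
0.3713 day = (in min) 534.7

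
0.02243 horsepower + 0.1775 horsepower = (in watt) 149.1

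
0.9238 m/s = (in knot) 1.796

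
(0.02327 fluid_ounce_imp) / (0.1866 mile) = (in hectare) 2.202e-13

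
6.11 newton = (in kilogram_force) 0.623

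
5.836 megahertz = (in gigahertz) 0.005836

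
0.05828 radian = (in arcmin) 200.4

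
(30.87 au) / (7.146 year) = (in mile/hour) 4.584e+04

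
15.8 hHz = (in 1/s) 1580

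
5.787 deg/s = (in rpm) 0.9645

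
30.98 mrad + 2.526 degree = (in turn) 0.01195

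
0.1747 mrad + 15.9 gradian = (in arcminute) 859.2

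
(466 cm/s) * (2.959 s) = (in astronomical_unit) 9.217e-11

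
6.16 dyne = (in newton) 6.16e-05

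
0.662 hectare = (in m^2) 6620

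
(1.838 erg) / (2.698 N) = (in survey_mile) 4.233e-11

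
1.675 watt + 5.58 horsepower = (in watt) 4163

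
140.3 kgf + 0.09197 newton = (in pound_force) 309.3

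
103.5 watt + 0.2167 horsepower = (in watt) 265.1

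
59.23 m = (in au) 3.959e-10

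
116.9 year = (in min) 6.144e+07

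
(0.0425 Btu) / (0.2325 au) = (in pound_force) 2.898e-10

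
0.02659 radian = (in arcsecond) 5485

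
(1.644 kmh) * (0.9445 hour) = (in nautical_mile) 0.8384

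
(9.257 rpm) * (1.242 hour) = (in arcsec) 8.94e+08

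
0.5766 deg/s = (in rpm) 0.0961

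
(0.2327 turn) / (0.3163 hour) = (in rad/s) 0.001284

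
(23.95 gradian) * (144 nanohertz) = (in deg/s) 3.104e-06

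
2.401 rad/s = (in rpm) 22.93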